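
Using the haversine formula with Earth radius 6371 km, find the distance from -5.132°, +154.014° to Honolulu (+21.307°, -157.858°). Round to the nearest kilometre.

6012 km

Δλ = -157.858 − 154.014 = -311.872°; wrapped into (−180°, 180°]: 48.128°.
Δφ = 21.307 − -5.132 = 26.439°.
a = sin²(Δφ/2) + cos φ₁ · cos φ₂ · sin²(Δλ/2) = 0.206575.
c = 2·atan2(√a, √(1−a)) = 0.94363 rad → d = 6371·c ≈ 6011.90 km.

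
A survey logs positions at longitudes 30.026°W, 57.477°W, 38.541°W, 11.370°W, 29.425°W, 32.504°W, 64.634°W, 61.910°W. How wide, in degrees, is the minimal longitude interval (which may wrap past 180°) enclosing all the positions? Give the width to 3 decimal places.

53.264°

Sort the longitudes: -64.634°, -61.910°, -57.477°, -38.541°, -32.504°, -30.026°, -29.425°, -11.370°.
Eastward gaps between consecutive values (wrapping around): 2.724°, 4.433°, 18.936°, 6.037°, 2.478°, 0.601°, 18.055°, 306.736°.
Largest gap = 306.736° ⇒ minimal covering band is its complement: 360° − 306.736° = 53.264°.
Band runs from -64.634° eastward to -11.370°.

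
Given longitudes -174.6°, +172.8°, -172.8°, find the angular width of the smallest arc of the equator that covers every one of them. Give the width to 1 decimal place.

Sort the longitudes: -174.6°, -172.8°, +172.8°.
Eastward gaps between consecutive values (wrapping around): 1.8°, 345.6°, 12.6°.
Largest gap = 345.6° ⇒ minimal covering band is its complement: 360° − 345.6° = 14.4°.
Band runs from +172.8° eastward to -172.8°, crossing the antimeridian.

14.4°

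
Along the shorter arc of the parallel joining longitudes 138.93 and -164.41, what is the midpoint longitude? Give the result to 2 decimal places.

+167.26°

Signed shortest Δλ from +138.93° to -164.41° is +56.66°.
Midpoint longitude = +138.93° + (+56.66°)/2 = +138.93° + 28.33° = +167.26°.
(The naïve average (+138.93 + -164.41)/2 = -12.74° is on the wrong side of the globe.)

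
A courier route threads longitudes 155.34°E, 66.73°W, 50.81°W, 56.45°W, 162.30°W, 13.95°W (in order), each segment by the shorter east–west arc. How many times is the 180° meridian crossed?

1

Leg 1: +155.34° → -66.73°, shortest Δλ = 137.93° (east) — crosses 180°.
Leg 2: -66.73° → -50.81°, shortest Δλ = 15.92° (east) — does not cross 180°.
Leg 3: -50.81° → -56.45°, shortest Δλ = -5.64° (west) — does not cross 180°.
Leg 4: -56.45° → -162.30°, shortest Δλ = -105.85° (west) — does not cross 180°.
Leg 5: -162.30° → -13.95°, shortest Δλ = 148.35° (east) — does not cross 180°.
Total crossings: 1.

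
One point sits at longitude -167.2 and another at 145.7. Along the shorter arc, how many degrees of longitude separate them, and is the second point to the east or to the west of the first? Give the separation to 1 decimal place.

Raw difference: 145.7 − -167.2 = 312.9°.
Normalise into (−180°, 180°]: 312.9° − 360° = -47.1°.
Negative ⇒ the second point lies to the west; separation 47.1°.

47.1° west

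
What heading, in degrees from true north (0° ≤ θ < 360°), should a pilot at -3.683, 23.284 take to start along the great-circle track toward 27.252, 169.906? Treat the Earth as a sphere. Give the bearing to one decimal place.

Δλ = 169.906 − 23.284 = 146.622°.
θ = atan2( sin Δλ · cos φ₂ , cos φ₁ · sin φ₂ − sin φ₁ · cos φ₂ · cos Δλ )
  = atan2(0.48909, 0.40927) = 50.077° → normalised to [0°, 360°): 50.077°.

50.1°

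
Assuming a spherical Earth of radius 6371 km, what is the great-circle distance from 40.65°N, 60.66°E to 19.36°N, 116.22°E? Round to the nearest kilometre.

5741 km

Δλ = 116.22 − 60.66 = 55.56°.
Δφ = 19.36 − 40.65 = -21.29°.
a = sin²(Δφ/2) + cos φ₁ · cos φ₂ · sin²(Δλ/2) = 0.189615.
c = 2·atan2(√a, √(1−a)) = 0.90107 rad → d = 6371·c ≈ 5740.73 km.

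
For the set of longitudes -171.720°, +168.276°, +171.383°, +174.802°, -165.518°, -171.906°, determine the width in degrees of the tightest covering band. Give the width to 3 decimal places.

Sort the longitudes: -171.906°, -171.720°, -165.518°, +168.276°, +171.383°, +174.802°.
Eastward gaps between consecutive values (wrapping around): 0.186°, 6.202°, 333.794°, 3.107°, 3.419°, 13.292°.
Largest gap = 333.794° ⇒ minimal covering band is its complement: 360° − 333.794° = 26.206°.
Band runs from +168.276° eastward to -165.518°, crossing the antimeridian.

26.206°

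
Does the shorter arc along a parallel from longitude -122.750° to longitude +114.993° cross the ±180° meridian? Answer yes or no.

Naïve |114.993 − -122.750| = 237.743° > 180°, so the shorter arc goes the other way round — across 180°.
Signed shortest Δλ = ((114.993 − -122.750 + 180) mod 360) − 180 = -122.257°.
Going west by 122.257° from -122.750° passes through 180° before reaching +114.993°.

Yes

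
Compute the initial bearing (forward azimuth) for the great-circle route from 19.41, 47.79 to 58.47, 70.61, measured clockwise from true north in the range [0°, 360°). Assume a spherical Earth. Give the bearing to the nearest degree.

Δλ = 70.61 − 47.79 = 22.82°.
θ = atan2( sin Δλ · cos φ₂ , cos φ₁ · sin φ₂ − sin φ₁ · cos φ₂ · cos Δλ )
  = atan2(0.20282, 0.64374) = 17.488° → normalised to [0°, 360°): 17.488°.

17°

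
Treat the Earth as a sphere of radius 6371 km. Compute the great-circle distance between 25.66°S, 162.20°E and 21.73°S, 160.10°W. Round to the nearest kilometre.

3851 km

Δλ = -160.10 − 162.20 = -322.30°; wrapped into (−180°, 180°]: 37.70°.
Δφ = -21.73 − -25.66 = 3.93°.
a = sin²(Δφ/2) + cos φ₁ · cos φ₂ · sin²(Δλ/2) = 0.088583.
c = 2·atan2(√a, √(1−a)) = 0.60442 rad → d = 6371·c ≈ 3850.73 km.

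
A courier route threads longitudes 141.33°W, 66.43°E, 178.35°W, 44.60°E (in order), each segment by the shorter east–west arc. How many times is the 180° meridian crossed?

3

Leg 1: -141.33° → +66.43°, shortest Δλ = -152.24° (west) — crosses 180°.
Leg 2: +66.43° → -178.35°, shortest Δλ = 115.22° (east) — crosses 180°.
Leg 3: -178.35° → +44.60°, shortest Δλ = -137.05° (west) — crosses 180°.
Total crossings: 3.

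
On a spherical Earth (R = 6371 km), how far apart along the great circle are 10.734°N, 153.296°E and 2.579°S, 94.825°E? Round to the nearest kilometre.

6636 km

Δλ = 94.825 − 153.296 = -58.471°.
Δφ = -2.579 − 10.734 = -13.313°.
a = sin²(Δφ/2) + cos φ₁ · cos φ₂ · sin²(Δλ/2) = 0.247560.
c = 2·atan2(√a, √(1−a)) = 1.04155 rad → d = 6371·c ≈ 6635.74 km.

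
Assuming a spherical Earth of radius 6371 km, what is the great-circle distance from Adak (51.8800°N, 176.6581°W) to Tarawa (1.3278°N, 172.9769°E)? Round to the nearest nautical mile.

Δλ = 172.9769 − -176.6581 = 349.6350°; wrapped into (−180°, 180°]: -10.3650°.
Δφ = 1.3278 − 51.8800 = -50.5522°.
a = sin²(Δφ/2) + cos φ₁ · cos φ₂ · sin²(Δλ/2) = 0.187348.
c = 2·atan2(√a, √(1−a)) = 0.89528 rad → d = 6371·c ≈ 5703.80 km ≈ 3079.80 nmi.

3080 nmi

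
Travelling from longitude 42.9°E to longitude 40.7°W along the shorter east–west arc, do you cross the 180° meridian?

No

Signed shortest Δλ = ((-40.7 − 42.9 + 180) mod 360) − 180 = -83.6°.
Going west by 83.6° from +42.9° reaches -40.7° without touching 180°.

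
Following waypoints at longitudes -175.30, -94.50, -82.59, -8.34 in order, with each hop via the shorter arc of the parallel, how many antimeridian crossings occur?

Leg 1: -175.30° → -94.50°, shortest Δλ = 80.8° (east) — does not cross 180°.
Leg 2: -94.50° → -82.59°, shortest Δλ = 11.91° (east) — does not cross 180°.
Leg 3: -82.59° → -8.34°, shortest Δλ = 74.25° (east) — does not cross 180°.
Total crossings: 0.

0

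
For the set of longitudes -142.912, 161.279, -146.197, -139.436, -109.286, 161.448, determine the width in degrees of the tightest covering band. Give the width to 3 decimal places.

89.435°

Sort the longitudes: -146.197°, -142.912°, -139.436°, -109.286°, +161.279°, +161.448°.
Eastward gaps between consecutive values (wrapping around): 3.285°, 3.476°, 30.150°, 270.565°, 0.169°, 52.355°.
Largest gap = 270.565° ⇒ minimal covering band is its complement: 360° − 270.565° = 89.435°.
Band runs from +161.279° eastward to -109.286°, crossing the antimeridian.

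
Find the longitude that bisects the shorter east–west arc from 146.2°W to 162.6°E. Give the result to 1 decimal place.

Signed shortest Δλ from -146.2° to +162.6° is -51.2°.
Midpoint longitude = -146.2° + (-51.2°)/2 = -146.2° − 25.6° = -171.8°.
(The naïve average (-146.2 + +162.6)/2 = 8.2° is on the wrong side of the globe.)

171.8°W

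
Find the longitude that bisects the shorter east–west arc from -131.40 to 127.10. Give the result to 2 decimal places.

+177.85°

Signed shortest Δλ from -131.40° to +127.10° is -101.50°.
Midpoint longitude = -131.40° + (-101.50°)/2 = -131.40° − 50.75° = -182.15°.
Normalise into (−180°, 180°]: +177.85°.
(The naïve average (-131.40 + +127.10)/2 = -2.15° is on the wrong side of the globe.)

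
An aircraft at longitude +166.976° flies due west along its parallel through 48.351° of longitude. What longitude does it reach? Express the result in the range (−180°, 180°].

+118.625°

Start at +166.976°; shift −48.351° → +118.625°.
+118.625° already lies in (−180°, 180°].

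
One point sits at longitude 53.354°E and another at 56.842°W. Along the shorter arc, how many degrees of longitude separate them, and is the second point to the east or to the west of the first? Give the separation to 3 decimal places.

Raw difference: -56.842 − 53.354 = -110.196°.
Normalise into (−180°, 180°]: -110.196° stays -110.196°.
Negative ⇒ the second point lies to the west; separation 110.196°.

110.196° west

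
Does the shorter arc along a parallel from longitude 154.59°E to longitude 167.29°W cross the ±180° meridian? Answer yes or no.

Naïve |-167.29 − 154.59| = 321.88° > 180°, so the shorter arc goes the other way round — across 180°.
Signed shortest Δλ = ((-167.29 − 154.59 + 180) mod 360) − 180 = 38.12°.
Going east by 38.12° from +154.59° passes through 180° before reaching -167.29°.

Yes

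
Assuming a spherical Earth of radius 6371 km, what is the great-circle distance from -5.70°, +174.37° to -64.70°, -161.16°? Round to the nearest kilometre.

Δλ = -161.16 − 174.37 = -335.53°; wrapped into (−180°, 180°]: 24.47°.
Δφ = -64.70 − -5.70 = -59.00°.
a = sin²(Δφ/2) + cos φ₁ · cos φ₂ · sin²(Δλ/2) = 0.261579.
c = 2·atan2(√a, √(1−a)) = 1.07374 rad → d = 6371·c ≈ 6840.79 km.

6841 km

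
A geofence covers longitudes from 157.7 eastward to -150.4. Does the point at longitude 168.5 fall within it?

Band width going east from +157.7° to -150.4°: ((-150.4 − 157.7) mod 360) = 51.9°.
Offset of +168.5° east of the west edge: ((168.5 − 157.7) mod 360) = 10.8°.
10.8° ≤ 51.9° ⇒ inside.

Yes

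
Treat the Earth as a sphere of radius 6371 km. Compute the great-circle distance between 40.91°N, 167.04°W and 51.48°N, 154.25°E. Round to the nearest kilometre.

Δλ = 154.25 − -167.04 = 321.29°; wrapped into (−180°, 180°]: -38.71°.
Δφ = 51.48 − 40.91 = 10.57°.
a = sin²(Δφ/2) + cos φ₁ · cos φ₂ · sin²(Δλ/2) = 0.060182.
c = 2·atan2(√a, √(1−a)) = 0.49570 rad → d = 6371·c ≈ 3158.10 km.

3158 km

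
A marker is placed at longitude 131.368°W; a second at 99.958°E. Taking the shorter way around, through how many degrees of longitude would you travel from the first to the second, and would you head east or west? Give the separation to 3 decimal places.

Raw difference: 99.958 − -131.368 = 231.326°.
Normalise into (−180°, 180°]: 231.326° − 360° = -128.674°.
Negative ⇒ the second point lies to the west; separation 128.674°.

128.674° west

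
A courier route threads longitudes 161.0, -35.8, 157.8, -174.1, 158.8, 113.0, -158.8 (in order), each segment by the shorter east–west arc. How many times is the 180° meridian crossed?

Leg 1: +161.0° → -35.8°, shortest Δλ = 163.2° (east) — crosses 180°.
Leg 2: -35.8° → +157.8°, shortest Δλ = -166.4° (west) — crosses 180°.
Leg 3: +157.8° → -174.1°, shortest Δλ = 28.1° (east) — crosses 180°.
Leg 4: -174.1° → +158.8°, shortest Δλ = -27.1° (west) — crosses 180°.
Leg 5: +158.8° → +113.0°, shortest Δλ = -45.8° (west) — does not cross 180°.
Leg 6: +113.0° → -158.8°, shortest Δλ = 88.2° (east) — crosses 180°.
Total crossings: 5.

5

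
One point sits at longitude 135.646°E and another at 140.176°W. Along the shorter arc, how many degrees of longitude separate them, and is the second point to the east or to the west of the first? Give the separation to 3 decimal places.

Raw difference: -140.176 − 135.646 = -275.822°.
Normalise into (−180°, 180°]: -275.822° + 360° = 84.178°.
Positive ⇒ the second point lies to the east; separation 84.178°.

84.178° east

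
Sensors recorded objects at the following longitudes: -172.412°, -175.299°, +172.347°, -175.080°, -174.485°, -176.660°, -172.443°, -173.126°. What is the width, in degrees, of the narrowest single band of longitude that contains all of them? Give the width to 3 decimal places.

Sort the longitudes: -176.660°, -175.299°, -175.080°, -174.485°, -173.126°, -172.443°, -172.412°, +172.347°.
Eastward gaps between consecutive values (wrapping around): 1.361°, 0.219°, 0.595°, 1.359°, 0.683°, 0.031°, 344.759°, 10.993°.
Largest gap = 344.759° ⇒ minimal covering band is its complement: 360° − 344.759° = 15.241°.
Band runs from +172.347° eastward to -172.412°, crossing the antimeridian.

15.241°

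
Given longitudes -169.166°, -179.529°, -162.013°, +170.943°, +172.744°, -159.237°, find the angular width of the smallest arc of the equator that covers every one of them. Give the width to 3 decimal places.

29.820°

Sort the longitudes: -179.529°, -169.166°, -162.013°, -159.237°, +170.943°, +172.744°.
Eastward gaps between consecutive values (wrapping around): 10.363°, 7.153°, 2.776°, 330.180°, 1.801°, 7.727°.
Largest gap = 330.180° ⇒ minimal covering band is its complement: 360° − 330.180° = 29.820°.
Band runs from +170.943° eastward to -159.237°, crossing the antimeridian.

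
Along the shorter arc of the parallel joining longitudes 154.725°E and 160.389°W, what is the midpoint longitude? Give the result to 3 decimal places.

177.168°E

Signed shortest Δλ from +154.725° to -160.389° is +44.886°.
Midpoint longitude = +154.725° + (+44.886°)/2 = +154.725° + 22.443° = +177.168°.
(The naïve average (+154.725 + -160.389)/2 = -2.832° is on the wrong side of the globe.)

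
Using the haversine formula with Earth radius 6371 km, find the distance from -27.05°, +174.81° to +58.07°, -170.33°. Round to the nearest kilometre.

Δλ = -170.33 − 174.81 = -345.14°; wrapped into (−180°, 180°]: 14.86°.
Δφ = 58.07 − -27.05 = 85.12°.
a = sin²(Δφ/2) + cos φ₁ · cos φ₂ · sin²(Δλ/2) = 0.465342.
c = 2·atan2(√a, √(1−a)) = 1.50142 rad → d = 6371·c ≈ 9565.58 km.

9566 km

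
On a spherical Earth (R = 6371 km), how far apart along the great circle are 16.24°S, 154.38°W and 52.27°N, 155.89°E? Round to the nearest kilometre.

Δλ = 155.89 − -154.38 = 310.27°; wrapped into (−180°, 180°]: -49.73°.
Δφ = 52.27 − -16.24 = 68.51°.
a = sin²(Δφ/2) + cos φ₁ · cos φ₂ · sin²(Δλ/2) = 0.420708.
c = 2·atan2(√a, √(1−a)) = 1.41154 rad → d = 6371·c ≈ 8992.92 km.

8993 km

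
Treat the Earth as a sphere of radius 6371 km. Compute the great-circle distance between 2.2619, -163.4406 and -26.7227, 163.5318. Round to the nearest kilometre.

4789 km

Δλ = 163.5318 − -163.4406 = 326.9724°; wrapped into (−180°, 180°]: -33.0276°.
Δφ = -26.7227 − 2.2619 = -28.9846°.
a = sin²(Δφ/2) + cos φ₁ · cos φ₂ · sin²(Δλ/2) = 0.134735.
c = 2·atan2(√a, √(1−a)) = 0.75170 rad → d = 6371·c ≈ 4789.07 km.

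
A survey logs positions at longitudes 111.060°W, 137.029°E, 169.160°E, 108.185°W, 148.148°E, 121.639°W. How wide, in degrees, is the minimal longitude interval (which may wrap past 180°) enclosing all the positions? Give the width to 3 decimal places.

114.786°

Sort the longitudes: -121.639°, -111.060°, -108.185°, +137.029°, +148.148°, +169.160°.
Eastward gaps between consecutive values (wrapping around): 10.579°, 2.875°, 245.214°, 11.119°, 21.012°, 69.201°.
Largest gap = 245.214° ⇒ minimal covering band is its complement: 360° − 245.214° = 114.786°.
Band runs from +137.029° eastward to -108.185°, crossing the antimeridian.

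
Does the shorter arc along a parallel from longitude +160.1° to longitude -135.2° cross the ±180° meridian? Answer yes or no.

Naïve |-135.2 − 160.1| = 295.3° > 180°, so the shorter arc goes the other way round — across 180°.
Signed shortest Δλ = ((-135.2 − 160.1 + 180) mod 360) − 180 = 64.7°.
Going east by 64.7° from +160.1° passes through 180° before reaching -135.2°.

Yes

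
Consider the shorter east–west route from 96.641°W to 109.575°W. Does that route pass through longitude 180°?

Signed shortest Δλ = ((-109.575 − -96.641 + 180) mod 360) − 180 = -12.934°.
Going west by 12.934° from -96.641° reaches -109.575° without touching 180°.

No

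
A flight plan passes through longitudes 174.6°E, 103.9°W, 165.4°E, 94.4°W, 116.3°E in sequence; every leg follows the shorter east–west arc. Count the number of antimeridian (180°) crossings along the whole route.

4

Leg 1: +174.6° → -103.9°, shortest Δλ = 81.5° (east) — crosses 180°.
Leg 2: -103.9° → +165.4°, shortest Δλ = -90.7° (west) — crosses 180°.
Leg 3: +165.4° → -94.4°, shortest Δλ = 100.2° (east) — crosses 180°.
Leg 4: -94.4° → +116.3°, shortest Δλ = -149.3° (west) — crosses 180°.
Total crossings: 4.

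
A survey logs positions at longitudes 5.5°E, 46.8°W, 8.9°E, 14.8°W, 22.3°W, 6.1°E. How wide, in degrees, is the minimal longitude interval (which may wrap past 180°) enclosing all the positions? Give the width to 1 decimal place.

55.7°

Sort the longitudes: -46.8°, -22.3°, -14.8°, +5.5°, +6.1°, +8.9°.
Eastward gaps between consecutive values (wrapping around): 24.5°, 7.5°, 20.3°, 0.6°, 2.8°, 304.3°.
Largest gap = 304.3° ⇒ minimal covering band is its complement: 360° − 304.3° = 55.7°.
Band runs from -46.8° eastward to +8.9°.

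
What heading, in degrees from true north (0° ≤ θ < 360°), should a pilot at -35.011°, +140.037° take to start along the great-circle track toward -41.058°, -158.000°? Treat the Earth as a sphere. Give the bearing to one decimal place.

Δλ = -158.000 − 140.037 = -298.037°; wrapped into (−180°, 180°]: 61.963°.
θ = atan2( sin Δλ · cos φ₂ , cos φ₁ · sin φ₂ − sin φ₁ · cos φ₂ · cos Δλ )
  = atan2(0.66555, -0.33462) = 116.692° → normalised to [0°, 360°): 116.692°.

116.7°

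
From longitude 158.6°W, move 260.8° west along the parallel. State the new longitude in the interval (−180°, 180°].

Start at -158.6°; shift −260.8° → -419.4°.
-419.4° lies outside (−180°, 180°]; add 360° → -59.4°.

59.4°W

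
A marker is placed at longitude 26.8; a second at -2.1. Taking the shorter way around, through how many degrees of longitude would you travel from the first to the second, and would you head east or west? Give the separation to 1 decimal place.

Raw difference: -2.1 − 26.8 = -28.9°.
Normalise into (−180°, 180°]: -28.9° stays -28.9°.
Negative ⇒ the second point lies to the west; separation 28.9°.

28.9° west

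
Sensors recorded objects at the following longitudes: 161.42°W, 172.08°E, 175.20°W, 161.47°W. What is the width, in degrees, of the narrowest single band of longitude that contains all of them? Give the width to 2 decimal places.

Sort the longitudes: -175.20°, -161.47°, -161.42°, +172.08°.
Eastward gaps between consecutive values (wrapping around): 13.73°, 0.05°, 333.50°, 12.72°.
Largest gap = 333.50° ⇒ minimal covering band is its complement: 360° − 333.50° = 26.50°.
Band runs from +172.08° eastward to -161.42°, crossing the antimeridian.

26.50°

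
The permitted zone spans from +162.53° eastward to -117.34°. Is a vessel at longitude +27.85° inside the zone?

No

Band width going east from +162.53° to -117.34°: ((-117.34 − 162.53) mod 360) = 80.13°.
Offset of +27.85° east of the west edge: ((27.85 − 162.53) mod 360) = 225.32°.
225.32° > 80.13° ⇒ outside.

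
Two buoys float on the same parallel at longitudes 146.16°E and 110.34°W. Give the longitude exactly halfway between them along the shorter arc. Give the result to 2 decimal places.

Signed shortest Δλ from +146.16° to -110.34° is +103.50°.
Midpoint longitude = +146.16° + (+103.50°)/2 = +146.16° + 51.75° = +197.91°.
Normalise into (−180°, 180°]: -162.09°.
(The naïve average (+146.16 + -110.34)/2 = 17.91° is on the wrong side of the globe.)

162.09°W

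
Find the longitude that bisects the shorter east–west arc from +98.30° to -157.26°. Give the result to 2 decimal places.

Signed shortest Δλ from +98.30° to -157.26° is +104.44°.
Midpoint longitude = +98.30° + (+104.44°)/2 = +98.30° + 52.22° = +150.52°.
(The naïve average (+98.30 + -157.26)/2 = -29.48° is on the wrong side of the globe.)

+150.52°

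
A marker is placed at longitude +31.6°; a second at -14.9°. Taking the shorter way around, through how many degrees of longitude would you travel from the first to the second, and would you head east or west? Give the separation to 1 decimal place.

Raw difference: -14.9 − 31.6 = -46.5°.
Normalise into (−180°, 180°]: -46.5° stays -46.5°.
Negative ⇒ the second point lies to the west; separation 46.5°.

46.5° west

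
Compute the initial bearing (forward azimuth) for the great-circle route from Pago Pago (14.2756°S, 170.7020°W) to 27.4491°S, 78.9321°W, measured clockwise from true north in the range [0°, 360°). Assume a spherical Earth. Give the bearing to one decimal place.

Δλ = -78.9321 − -170.7020 = 91.7699°.
θ = atan2( sin Δλ · cos φ₂ , cos φ₁ · sin φ₂ − sin φ₁ · cos φ₂ · cos Δλ )
  = atan2(0.88700, -0.45348) = 117.079° → normalised to [0°, 360°): 117.079°.

117.1°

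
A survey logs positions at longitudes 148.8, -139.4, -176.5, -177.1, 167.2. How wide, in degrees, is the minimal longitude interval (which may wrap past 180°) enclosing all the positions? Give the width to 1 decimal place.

Sort the longitudes: -177.1°, -176.5°, -139.4°, +148.8°, +167.2°.
Eastward gaps between consecutive values (wrapping around): 0.6°, 37.1°, 288.2°, 18.4°, 15.7°.
Largest gap = 288.2° ⇒ minimal covering band is its complement: 360° − 288.2° = 71.8°.
Band runs from +148.8° eastward to -139.4°, crossing the antimeridian.

71.8°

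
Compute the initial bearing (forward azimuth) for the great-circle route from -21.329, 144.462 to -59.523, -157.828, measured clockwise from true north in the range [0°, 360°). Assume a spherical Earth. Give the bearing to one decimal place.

148.7°

Δλ = -157.828 − 144.462 = -302.290°; wrapped into (−180°, 180°]: 57.710°.
θ = atan2( sin Δλ · cos φ₂ , cos φ₁ · sin φ₂ − sin φ₁ · cos φ₂ · cos Δλ )
  = atan2(0.42876, -0.70425) = 148.667° → normalised to [0°, 360°): 148.667°.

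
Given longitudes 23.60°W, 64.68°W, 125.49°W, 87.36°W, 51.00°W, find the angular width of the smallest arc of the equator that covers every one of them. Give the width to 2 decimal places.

Sort the longitudes: -125.49°, -87.36°, -64.68°, -51.00°, -23.60°.
Eastward gaps between consecutive values (wrapping around): 38.13°, 22.68°, 13.68°, 27.40°, 258.11°.
Largest gap = 258.11° ⇒ minimal covering band is its complement: 360° − 258.11° = 101.89°.
Band runs from -125.49° eastward to -23.60°.

101.89°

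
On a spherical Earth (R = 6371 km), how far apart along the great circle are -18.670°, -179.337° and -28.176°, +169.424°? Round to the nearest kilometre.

1558 km

Δλ = 169.424 − -179.337 = 348.761°; wrapped into (−180°, 180°]: -11.239°.
Δφ = -28.176 − -18.670 = -9.506°.
a = sin²(Δφ/2) + cos φ₁ · cos φ₂ · sin²(Δλ/2) = 0.014873.
c = 2·atan2(√a, √(1−a)) = 0.24452 rad → d = 6371·c ≈ 1557.85 km.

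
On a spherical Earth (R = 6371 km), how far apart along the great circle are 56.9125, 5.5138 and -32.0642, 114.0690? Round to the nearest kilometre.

Δλ = 114.0690 − 5.5138 = 108.5552°.
Δφ = -32.0642 − 56.9125 = -88.9767°.
a = sin²(Δφ/2) + cos φ₁ · cos φ₂ · sin²(Δλ/2) = 0.796002.
c = 2·atan2(√a, √(1−a)) = 2.20434 rad → d = 6371·c ≈ 14043.84 km.

14044 km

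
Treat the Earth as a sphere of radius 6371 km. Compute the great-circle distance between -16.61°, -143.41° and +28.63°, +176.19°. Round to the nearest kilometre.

Δλ = 176.19 − -143.41 = 319.60°; wrapped into (−180°, 180°]: -40.40°.
Δφ = 28.63 − -16.61 = 45.24°.
a = sin²(Δφ/2) + cos φ₁ · cos φ₂ · sin²(Δλ/2) = 0.248217.
c = 2·atan2(√a, √(1−a)) = 1.04307 rad → d = 6371·c ≈ 6645.42 km.

6645 km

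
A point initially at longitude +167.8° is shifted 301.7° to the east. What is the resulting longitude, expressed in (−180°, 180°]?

+109.5°

Start at +167.8°; shift +301.7° → +469.5°.
+469.5° lies outside (−180°, 180°]; subtract 360° → +109.5°.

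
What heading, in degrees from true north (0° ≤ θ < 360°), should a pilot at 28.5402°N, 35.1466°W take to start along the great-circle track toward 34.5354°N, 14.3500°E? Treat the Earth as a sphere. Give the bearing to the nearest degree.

Δλ = 14.3500 − -35.1466 = 49.4966°.
θ = atan2( sin Δλ · cos φ₂ , cos φ₁ · sin φ₂ − sin φ₁ · cos φ₂ · cos Δλ )
  = atan2(0.62637, 0.24240) = 68.844° → normalised to [0°, 360°): 68.844°.

69°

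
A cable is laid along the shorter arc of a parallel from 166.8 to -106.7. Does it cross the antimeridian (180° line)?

Yes

Naïve |-106.7 − 166.8| = 273.5° > 180°, so the shorter arc goes the other way round — across 180°.
Signed shortest Δλ = ((-106.7 − 166.8 + 180) mod 360) − 180 = 86.5°.
Going east by 86.5° from +166.8° passes through 180° before reaching -106.7°.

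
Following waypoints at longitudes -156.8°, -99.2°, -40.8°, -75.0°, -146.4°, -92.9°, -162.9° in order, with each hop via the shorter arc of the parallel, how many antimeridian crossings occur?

Leg 1: -156.8° → -99.2°, shortest Δλ = 57.6° (east) — does not cross 180°.
Leg 2: -99.2° → -40.8°, shortest Δλ = 58.4° (east) — does not cross 180°.
Leg 3: -40.8° → -75.0°, shortest Δλ = -34.2° (west) — does not cross 180°.
Leg 4: -75.0° → -146.4°, shortest Δλ = -71.4° (west) — does not cross 180°.
Leg 5: -146.4° → -92.9°, shortest Δλ = 53.5° (east) — does not cross 180°.
Leg 6: -92.9° → -162.9°, shortest Δλ = -70.0° (west) — does not cross 180°.
Total crossings: 0.

0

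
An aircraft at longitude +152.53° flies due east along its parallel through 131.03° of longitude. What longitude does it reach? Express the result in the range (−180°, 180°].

-76.44°

Start at +152.53°; shift +131.03° → +283.56°.
+283.56° lies outside (−180°, 180°]; subtract 360° → -76.44°.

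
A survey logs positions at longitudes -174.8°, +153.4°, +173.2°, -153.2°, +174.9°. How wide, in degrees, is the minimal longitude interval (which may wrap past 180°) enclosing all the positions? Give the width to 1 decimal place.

53.4°

Sort the longitudes: -174.8°, -153.2°, +153.4°, +173.2°, +174.9°.
Eastward gaps between consecutive values (wrapping around): 21.6°, 306.6°, 19.8°, 1.7°, 10.3°.
Largest gap = 306.6° ⇒ minimal covering band is its complement: 360° − 306.6° = 53.4°.
Band runs from +153.4° eastward to -153.2°, crossing the antimeridian.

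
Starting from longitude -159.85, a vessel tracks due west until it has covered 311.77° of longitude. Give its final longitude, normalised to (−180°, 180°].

Start at -159.85°; shift −311.77° → -471.62°.
-471.62° lies outside (−180°, 180°]; add 360° → -111.62°.

-111.62°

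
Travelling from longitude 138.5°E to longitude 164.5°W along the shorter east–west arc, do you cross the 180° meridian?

Naïve |-164.5 − 138.5| = 303.0° > 180°, so the shorter arc goes the other way round — across 180°.
Signed shortest Δλ = ((-164.5 − 138.5 + 180) mod 360) − 180 = 57.0°.
Going east by 57.0° from +138.5° passes through 180° before reaching -164.5°.

Yes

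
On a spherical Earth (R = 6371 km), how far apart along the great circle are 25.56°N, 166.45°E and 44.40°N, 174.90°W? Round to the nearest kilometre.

Δλ = -174.90 − 166.45 = -341.35°; wrapped into (−180°, 180°]: 18.65°.
Δφ = 44.40 − 25.56 = 18.84°.
a = sin²(Δφ/2) + cos φ₁ · cos φ₂ · sin²(Δλ/2) = 0.043711.
c = 2·atan2(√a, √(1−a)) = 0.42125 rad → d = 6371·c ≈ 2683.78 km.

2684 km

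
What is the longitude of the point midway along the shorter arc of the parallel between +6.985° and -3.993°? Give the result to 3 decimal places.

+1.496°

Signed shortest Δλ from +6.985° to -3.993° is -10.978°.
Midpoint longitude = +6.985° + (-10.978°)/2 = +6.985° − 5.489° = +1.496°.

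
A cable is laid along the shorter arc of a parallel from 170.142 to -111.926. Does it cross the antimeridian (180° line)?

Naïve |-111.926 − 170.142| = 282.068° > 180°, so the shorter arc goes the other way round — across 180°.
Signed shortest Δλ = ((-111.926 − 170.142 + 180) mod 360) − 180 = 77.932°.
Going east by 77.932° from +170.142° passes through 180° before reaching -111.926°.

Yes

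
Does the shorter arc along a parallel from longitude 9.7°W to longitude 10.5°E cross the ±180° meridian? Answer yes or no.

No

Signed shortest Δλ = ((10.5 − -9.7 + 180) mod 360) − 180 = 20.2°.
Going east by 20.2° from -9.7° reaches +10.5° without touching 180°.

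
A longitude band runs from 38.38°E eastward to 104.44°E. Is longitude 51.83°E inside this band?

Band width going east from +38.38° to +104.44°: ((104.44 − 38.38) mod 360) = 66.06°.
Offset of +51.83° east of the west edge: ((51.83 − 38.38) mod 360) = 13.45°.
13.45° ≤ 66.06° ⇒ inside.

Yes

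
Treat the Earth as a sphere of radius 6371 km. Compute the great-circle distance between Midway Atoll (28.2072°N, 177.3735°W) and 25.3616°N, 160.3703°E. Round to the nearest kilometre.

Δλ = 160.3703 − -177.3735 = 337.7438°; wrapped into (−180°, 180°]: -22.2562°.
Δφ = 25.3616 − 28.2072 = -2.8456°.
a = sin²(Δφ/2) + cos φ₁ · cos φ₂ · sin²(Δλ/2) = 0.030279.
c = 2·atan2(√a, √(1−a)) = 0.34980 rad → d = 6371·c ≈ 2228.57 km.

2229 km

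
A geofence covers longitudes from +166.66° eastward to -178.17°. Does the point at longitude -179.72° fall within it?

Band width going east from +166.66° to -178.17°: ((-178.17 − 166.66) mod 360) = 15.17°.
Offset of -179.72° east of the west edge: ((-179.72 − 166.66) mod 360) = 13.62°.
13.62° ≤ 15.17° ⇒ inside.

Yes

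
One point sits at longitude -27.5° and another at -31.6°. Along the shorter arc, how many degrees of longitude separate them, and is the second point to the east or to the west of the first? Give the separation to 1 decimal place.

4.1° west

Raw difference: -31.6 − -27.5 = -4.1°.
Normalise into (−180°, 180°]: -4.1° stays -4.1°.
Negative ⇒ the second point lies to the west; separation 4.1°.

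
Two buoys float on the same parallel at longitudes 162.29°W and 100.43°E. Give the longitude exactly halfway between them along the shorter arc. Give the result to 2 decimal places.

Signed shortest Δλ from -162.29° to +100.43° is -97.28°.
Midpoint longitude = -162.29° + (-97.28°)/2 = -162.29° − 48.64° = -210.93°.
Normalise into (−180°, 180°]: +149.07°.
(The naïve average (-162.29 + +100.43)/2 = -30.93° is on the wrong side of the globe.)

149.07°E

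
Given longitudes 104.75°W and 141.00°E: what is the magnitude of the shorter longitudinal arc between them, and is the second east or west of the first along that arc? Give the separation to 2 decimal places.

Raw difference: 141.00 − -104.75 = 245.75°.
Normalise into (−180°, 180°]: 245.75° − 360° = -114.25°.
Negative ⇒ the second point lies to the west; separation 114.25°.

114.25° west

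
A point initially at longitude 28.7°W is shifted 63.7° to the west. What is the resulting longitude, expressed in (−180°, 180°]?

92.4°W

Start at -28.7°; shift −63.7° → -92.4°.
-92.4° already lies in (−180°, 180°].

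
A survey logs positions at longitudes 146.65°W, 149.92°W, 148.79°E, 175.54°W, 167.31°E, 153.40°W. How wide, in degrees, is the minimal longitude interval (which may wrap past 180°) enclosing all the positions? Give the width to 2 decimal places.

Sort the longitudes: -175.54°, -153.40°, -149.92°, -146.65°, +148.79°, +167.31°.
Eastward gaps between consecutive values (wrapping around): 22.14°, 3.48°, 3.27°, 295.44°, 18.52°, 17.15°.
Largest gap = 295.44° ⇒ minimal covering band is its complement: 360° − 295.44° = 64.56°.
Band runs from +148.79° eastward to -146.65°, crossing the antimeridian.

64.56°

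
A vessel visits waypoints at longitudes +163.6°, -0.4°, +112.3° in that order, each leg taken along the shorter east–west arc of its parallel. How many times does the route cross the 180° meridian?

0

Leg 1: +163.6° → -0.4°, shortest Δλ = -164.0° (west) — does not cross 180°.
Leg 2: -0.4° → +112.3°, shortest Δλ = 112.7° (east) — does not cross 180°.
Total crossings: 0.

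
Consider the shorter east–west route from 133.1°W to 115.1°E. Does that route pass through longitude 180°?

Yes

Naïve |115.1 − -133.1| = 248.2° > 180°, so the shorter arc goes the other way round — across 180°.
Signed shortest Δλ = ((115.1 − -133.1 + 180) mod 360) − 180 = -111.8°.
Going west by 111.8° from -133.1° passes through 180° before reaching +115.1°.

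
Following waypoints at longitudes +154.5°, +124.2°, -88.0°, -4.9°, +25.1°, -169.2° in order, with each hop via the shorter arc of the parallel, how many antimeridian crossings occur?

2

Leg 1: +154.5° → +124.2°, shortest Δλ = -30.3° (west) — does not cross 180°.
Leg 2: +124.2° → -88.0°, shortest Δλ = 147.8° (east) — crosses 180°.
Leg 3: -88.0° → -4.9°, shortest Δλ = 83.1° (east) — does not cross 180°.
Leg 4: -4.9° → +25.1°, shortest Δλ = 30.0° (east) — does not cross 180°.
Leg 5: +25.1° → -169.2°, shortest Δλ = 165.7° (east) — crosses 180°.
Total crossings: 2.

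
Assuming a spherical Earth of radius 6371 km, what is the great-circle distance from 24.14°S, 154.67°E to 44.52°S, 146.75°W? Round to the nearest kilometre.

Δλ = -146.75 − 154.67 = -301.42°; wrapped into (−180°, 180°]: 58.58°.
Δφ = -44.52 − -24.14 = -20.38°.
a = sin²(Δφ/2) + cos φ₁ · cos φ₂ · sin²(Δλ/2) = 0.187029.
c = 2·atan2(√a, √(1−a)) = 0.89446 rad → d = 6371·c ≈ 5698.60 km.

5699 km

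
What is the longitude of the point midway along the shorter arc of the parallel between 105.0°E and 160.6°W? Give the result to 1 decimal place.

152.2°E

Signed shortest Δλ from +105.0° to -160.6° is +94.4°.
Midpoint longitude = +105.0° + (+94.4°)/2 = +105.0° + 47.2° = +152.2°.
(The naïve average (+105.0 + -160.6)/2 = -27.8° is on the wrong side of the globe.)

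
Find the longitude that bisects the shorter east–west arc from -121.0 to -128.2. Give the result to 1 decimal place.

-124.6°

Signed shortest Δλ from -121.0° to -128.2° is -7.2°.
Midpoint longitude = -121.0° + (-7.2°)/2 = -121.0° − 3.6° = -124.6°.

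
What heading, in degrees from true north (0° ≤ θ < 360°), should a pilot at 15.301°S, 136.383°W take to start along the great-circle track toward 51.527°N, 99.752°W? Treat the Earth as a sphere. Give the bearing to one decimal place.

Δλ = -99.752 − -136.383 = 36.631°.
θ = atan2( sin Δλ · cos φ₂ , cos φ₁ · sin φ₂ − sin φ₁ · cos φ₂ · cos Δλ )
  = atan2(0.37121, 0.88690) = 22.712° → normalised to [0°, 360°): 22.712°.

22.7°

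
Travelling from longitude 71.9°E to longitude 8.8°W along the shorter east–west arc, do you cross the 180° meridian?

No

Signed shortest Δλ = ((-8.8 − 71.9 + 180) mod 360) − 180 = -80.7°.
Going west by 80.7° from +71.9° reaches -8.8° without touching 180°.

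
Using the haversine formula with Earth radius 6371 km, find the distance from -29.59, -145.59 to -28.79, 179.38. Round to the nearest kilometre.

3389 km

Δλ = 179.38 − -145.59 = 324.97°; wrapped into (−180°, 180°]: -35.03°.
Δφ = -28.79 − -29.59 = 0.80°.
a = sin²(Δφ/2) + cos φ₁ · cos φ₂ · sin²(Δλ/2) = 0.069075.
c = 2·atan2(√a, √(1−a)) = 0.53189 rad → d = 6371·c ≈ 3388.66 km.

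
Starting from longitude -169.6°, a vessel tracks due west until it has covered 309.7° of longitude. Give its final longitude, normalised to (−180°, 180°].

-119.3°

Start at -169.6°; shift −309.7° → -479.3°.
-479.3° lies outside (−180°, 180°]; add 360° → -119.3°.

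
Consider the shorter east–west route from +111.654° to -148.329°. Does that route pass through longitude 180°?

Yes

Naïve |-148.329 − 111.654| = 259.983° > 180°, so the shorter arc goes the other way round — across 180°.
Signed shortest Δλ = ((-148.329 − 111.654 + 180) mod 360) − 180 = 100.017°.
Going east by 100.017° from +111.654° passes through 180° before reaching -148.329°.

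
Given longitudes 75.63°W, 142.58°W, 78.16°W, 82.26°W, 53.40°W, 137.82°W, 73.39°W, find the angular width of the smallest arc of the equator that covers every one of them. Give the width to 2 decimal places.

89.18°

Sort the longitudes: -142.58°, -137.82°, -82.26°, -78.16°, -75.63°, -73.39°, -53.40°.
Eastward gaps between consecutive values (wrapping around): 4.76°, 55.56°, 4.10°, 2.53°, 2.24°, 19.99°, 270.82°.
Largest gap = 270.82° ⇒ minimal covering band is its complement: 360° − 270.82° = 89.18°.
Band runs from -142.58° eastward to -53.40°.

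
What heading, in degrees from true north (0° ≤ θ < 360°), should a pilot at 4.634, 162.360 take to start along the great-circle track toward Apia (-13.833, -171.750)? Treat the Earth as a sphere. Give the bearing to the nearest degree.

126°

Δλ = -171.750 − 162.360 = -334.110°; wrapped into (−180°, 180°]: 25.890°.
θ = atan2( sin Δλ · cos φ₂ , cos φ₁ · sin φ₂ − sin φ₁ · cos φ₂ · cos Δλ )
  = atan2(0.42398, -0.30888) = 126.075° → normalised to [0°, 360°): 126.075°.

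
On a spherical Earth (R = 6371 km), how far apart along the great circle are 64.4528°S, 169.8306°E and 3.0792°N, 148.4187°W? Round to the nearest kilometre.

8247 km

Δλ = -148.4187 − 169.8306 = -318.2493°; wrapped into (−180°, 180°]: 41.7507°.
Δφ = 3.0792 − -64.4528 = 67.5320°.
a = sin²(Δφ/2) + cos φ₁ · cos φ₂ · sin²(Δλ/2) = 0.363596.
c = 2·atan2(√a, √(1−a)) = 1.29449 rad → d = 6371·c ≈ 8247.17 km.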